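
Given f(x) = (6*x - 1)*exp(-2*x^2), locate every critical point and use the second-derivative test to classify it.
f'(x) = 2*(-2*x*(6*x - 1) + 3)*exp(-2*x^2)

Solve f'(x) = 0:
  f'(x) = (-24*x^2 + 4*x + 6)·exp(-2*x^2) and exp(-2*x^2) > 0 for every x, so f'(x) = 0 ⇔ -24*x^2 + 4*x + 6 = 0.
  Factor: -24*x^2 + 4*x + 6 = -2*(12*x^2 - 2*x - 3); 12*x^2 - 2*x - 3 = 0 has no rational roots; quadratic formula: x = (2 ± √148)/24.
  ⇒ x = 1/12 - sqrt(37)/12 ≈ -0.4236, 1/12 + sqrt(37)/12 ≈ 0.5902

f''(x) = 4*(4*x^2*(6*x - 1) - 18*x + 1)*exp(-2*x^2)
Second-derivative test at each critical point:
  f''(-0.4236) = 16.9954 > 0 → local minimum
  f''(0.5902) = -12.1219 < 0 → local maximum

Critical points: x = 1/12 - sqrt(37)/12 ≈ -0.4236 (local minimum); x = 1/12 + sqrt(37)/12 ≈ 0.5902 (local maximum)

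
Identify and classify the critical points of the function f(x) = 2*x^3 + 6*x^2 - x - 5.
f'(x) = 6*x^2 + 12*x - 1

Solve f'(x) = 0:
  6*x^2 + 12*x - 1 = 0 has no rational roots; quadratic formula: x = (-12 ± √168)/12.
  ⇒ x = -sqrt(42)/6 - 1 ≈ -2.0801, -1 + sqrt(42)/6 ≈ 0.0801

f''(x) = 12*x + 12
Second-derivative test at each critical point:
  f''(-2.0801) = -12.9615 < 0 → local maximum
  f''(0.0801) = 12.9615 > 0 → local minimum

Critical points: x = -sqrt(42)/6 - 1 ≈ -2.0801 (local maximum); x = -1 + sqrt(42)/6 ≈ 0.0801 (local minimum)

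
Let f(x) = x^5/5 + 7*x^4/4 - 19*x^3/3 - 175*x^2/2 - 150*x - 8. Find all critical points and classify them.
f'(x) = x^4 + 7*x^3 - 19*x^2 - 175*x - 150

Solve f'(x) = 0:
  Factor: x^4 + 7*x^3 - 19*x^2 - 175*x - 150 = (x - 5)*(x + 1)*(x + 5)*(x + 6) = 0.
  ⇒ x = -6, -5, -1, 5

f''(x) = 4*x^3 + 21*x^2 - 38*x - 175
Second-derivative test at each critical point:
  f''(-6) = -55 < 0 → local maximum
  f''(-5) = 40 > 0 → local minimum
  f''(-1) = -120 < 0 → local maximum
  f''(5) = 660 > 0 → local minimum

Critical points: x = -6 (local maximum); x = -5 (local minimum); x = -1 (local maximum); x = 5 (local minimum)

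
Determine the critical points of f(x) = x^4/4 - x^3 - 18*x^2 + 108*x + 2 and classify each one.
f'(x) = x^3 - 3*x^2 - 36*x + 108

Solve f'(x) = 0:
  Factor: x^3 - 3*x^2 - 36*x + 108 = (x - 6)*(x - 3)*(x + 6) = 0.
  ⇒ x = -6, 3, 6

f''(x) = 3*x^2 - 6*x - 36
Second-derivative test at each critical point:
  f''(-6) = 108 > 0 → local minimum
  f''(3) = -27 < 0 → local maximum
  f''(6) = 36 > 0 → local minimum

Critical points: x = -6 (local minimum); x = 3 (local maximum); x = 6 (local minimum)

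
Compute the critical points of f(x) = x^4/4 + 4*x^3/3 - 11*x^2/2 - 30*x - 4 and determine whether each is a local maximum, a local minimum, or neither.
f'(x) = x^3 + 4*x^2 - 11*x - 30

Solve f'(x) = 0:
  Factor: x^3 + 4*x^2 - 11*x - 30 = (x - 3)*(x + 2)*(x + 5) = 0.
  ⇒ x = -5, -2, 3

f''(x) = 3*x^2 + 8*x - 11
Second-derivative test at each critical point:
  f''(-5) = 24 > 0 → local minimum
  f''(-2) = -15 < 0 → local maximum
  f''(3) = 40 > 0 → local minimum

Critical points: x = -5 (local minimum); x = -2 (local maximum); x = 3 (local minimum)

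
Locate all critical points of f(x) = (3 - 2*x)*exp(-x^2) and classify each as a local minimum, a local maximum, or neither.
f'(x) = 2*(x*(2*x - 3) - 1)*exp(-x^2)

Solve f'(x) = 0:
  f'(x) = (4*x^2 - 6*x - 2)·exp(-x^2) and exp(-x^2) > 0 for every x, so f'(x) = 0 ⇔ 4*x^2 - 6*x - 2 = 0.
  Factor: 4*x^2 - 6*x - 2 = 2*(2*x^2 - 3*x - 1); 2*x^2 - 3*x - 1 = 0 has no rational roots; quadratic formula: x = (3 ± √17)/4.
  ⇒ x = 3/4 - sqrt(17)/4 ≈ -0.2808, 3/4 + sqrt(17)/4 ≈ 1.7808

f''(x) = 2*(2*x^2*(3 - 2*x) + 6*x - 3)*exp(-x^2)
Second-derivative test at each critical point:
  f''(-0.2808) = -7.6211 < 0 → local maximum
  f''(1.7808) = 0.3460 > 0 → local minimum

Critical points: x = 3/4 - sqrt(17)/4 ≈ -0.2808 (local maximum); x = 3/4 + sqrt(17)/4 ≈ 1.7808 (local minimum)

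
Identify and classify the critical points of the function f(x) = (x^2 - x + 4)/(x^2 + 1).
f'(x) = (x^2 - 6*x - 1)/(x^4 + 2*x^2 + 1)

Solve f'(x) = 0:
  f'(x) = (x^2 - 6*x - 1)/(x^2 + 1)^2; the denominator is positive wherever f is defined, so f'(x) = 0 ⇔ x^2 - 6*x - 1 = 0.
  x^2 - 6*x - 1 = 0 has no rational roots; quadratic formula: x = (6 ± √40)/2.
  ⇒ x = 3 - sqrt(10) ≈ -0.1623, 3 + sqrt(10) ≈ 6.1623

f''(x) = 2*(-x^3 + 9*x^2 + 3*x - 3)/(x^6 + 3*x^4 + 3*x^2 + 1)
Second-derivative test at each critical point:
  f''(-0.1623) = -6.0042 < 0 → local maximum
  f''(6.1623) = 0.0042 > 0 → local minimum

Critical points: x = 3 - sqrt(10) ≈ -0.1623 (local maximum); x = 3 + sqrt(10) ≈ 6.1623 (local minimum)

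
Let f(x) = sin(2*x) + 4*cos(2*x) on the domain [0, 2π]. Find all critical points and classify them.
f'(x) = -8*sin(2*x) + 2*cos(2*x)

Solve f'(x) = 0 on [0, 2π]:
  f'(x) = 0 ⇔ cos(2*x) = 4*sin(2*x) ⇔ tan(2*x) = 1/4, i.e. 2*x = arctan(1/4) + nπ; keep the solutions lying in [0, 2π].
  ⇒ x = atan(1/4)/2 ≈ 0.1225, atan(1/4)/2 + pi/2 ≈ 1.6933, atan(1/4)/2 + pi ≈ 3.2641, atan(1/4)/2 + 3*pi/2 ≈ 4.8349

f''(x) = -4*sin(2*x) - 16*cos(2*x)
Second-derivative test at each critical point:
  f''(0.1225) = -16.4924 < 0 → local maximum
  f''(1.6933) = 16.4924 > 0 → local minimum
  f''(3.2641) = -16.4924 < 0 → local maximum
  f''(4.8349) = 16.4924 > 0 → local minimum

Critical points: x = atan(1/4)/2 ≈ 0.1225 (local maximum); x = atan(1/4)/2 + pi/2 ≈ 1.6933 (local minimum); x = atan(1/4)/2 + pi ≈ 3.2641 (local maximum); x = atan(1/4)/2 + 3*pi/2 ≈ 4.8349 (local minimum)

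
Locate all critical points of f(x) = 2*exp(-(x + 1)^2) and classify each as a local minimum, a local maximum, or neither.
f'(x) = 4*(-x - 1)*exp(-(x + 1)^2)

Solve f'(x) = 0:
  f'(x) = (-4*x - 4)·exp(-(x + 1)^2) and exp(-(x + 1)^2) > 0 for every x, so f'(x) = 0 ⇔ -4*x - 4 = 0.
  Factor: -4*x - 4 = -4*(x + 1) = 0.
  ⇒ x = -1

f''(x) = 4*(2*(x + 1)^2 - 1)*exp(-(x + 1)^2)
Second-derivative test at each critical point:
  f''(-1) = -4 < 0 → local maximum

Critical points: x = -1 (local maximum)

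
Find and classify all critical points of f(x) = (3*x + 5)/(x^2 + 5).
f'(x) = (-3*x^2 - 10*x + 15)/(x^4 + 10*x^2 + 25)

Solve f'(x) = 0:
  f'(x) = -(3*x^2 + 10*x - 15)/(x^2 + 5)^2; the denominator is positive wherever f is defined, so f'(x) = 0 ⇔ -3*x^2 - 10*x + 15 = 0.
  3*x^2 + 10*x - 15 = 0 has no rational roots; quadratic formula: x = (-10 ± √280)/6.
  ⇒ x = -sqrt(70)/3 - 5/3 ≈ -4.4555, -5/3 + sqrt(70)/3 ≈ 1.1222

f''(x) = 2*(4*x^2*(3*x + 5) - (9*x + 5)*(x^2 + 5))/(x^2 + 5)^3
Second-derivative test at each critical point:
  f''(-4.4555) = 0.0271 > 0 → local minimum
  f''(1.1222) = -0.4271 < 0 → local maximum

Critical points: x = -sqrt(70)/3 - 5/3 ≈ -4.4555 (local minimum); x = -5/3 + sqrt(70)/3 ≈ 1.1222 (local maximum)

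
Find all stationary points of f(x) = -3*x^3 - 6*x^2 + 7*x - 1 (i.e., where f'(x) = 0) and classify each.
f'(x) = -9*x^2 - 12*x + 7

Solve f'(x) = 0:
  9*x^2 + 12*x - 7 = 0 has no rational roots; quadratic formula: x = (-12 ± √396)/18.
  ⇒ x = -sqrt(11)/3 - 2/3 ≈ -1.7722, -2/3 + sqrt(11)/3 ≈ 0.4389

f''(x) = -18*x - 12
Second-derivative test at each critical point:
  f''(-1.7722) = 19.8997 > 0 → local minimum
  f''(0.4389) = -19.8997 < 0 → local maximum

Critical points: x = -sqrt(11)/3 - 2/3 ≈ -1.7722 (local minimum); x = -2/3 + sqrt(11)/3 ≈ 0.4389 (local maximum)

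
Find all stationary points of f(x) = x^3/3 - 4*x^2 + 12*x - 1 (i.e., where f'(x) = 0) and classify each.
f'(x) = x^2 - 8*x + 12

Solve f'(x) = 0:
  Factor: x^2 - 8*x + 12 = (x - 6)*(x - 2) = 0.
  ⇒ x = 2, 6

f''(x) = 2*x - 8
Second-derivative test at each critical point:
  f''(2) = -4 < 0 → local maximum
  f''(6) = 4 > 0 → local minimum

Critical points: x = 2 (local maximum); x = 6 (local minimum)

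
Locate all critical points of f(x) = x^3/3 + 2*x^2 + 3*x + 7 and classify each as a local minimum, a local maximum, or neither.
f'(x) = x^2 + 4*x + 3

Solve f'(x) = 0:
  Factor: x^2 + 4*x + 3 = (x + 1)*(x + 3) = 0.
  ⇒ x = -3, -1

f''(x) = 2*x + 4
Second-derivative test at each critical point:
  f''(-3) = -2 < 0 → local maximum
  f''(-1) = 2 > 0 → local minimum

Critical points: x = -3 (local maximum); x = -1 (local minimum)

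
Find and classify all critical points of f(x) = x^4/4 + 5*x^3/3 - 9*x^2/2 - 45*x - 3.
f'(x) = x^3 + 5*x^2 - 9*x - 45

Solve f'(x) = 0:
  Factor: x^3 + 5*x^2 - 9*x - 45 = (x - 3)*(x + 3)*(x + 5) = 0.
  ⇒ x = -5, -3, 3

f''(x) = 3*x^2 + 10*x - 9
Second-derivative test at each critical point:
  f''(-5) = 16 > 0 → local minimum
  f''(-3) = -12 < 0 → local maximum
  f''(3) = 48 > 0 → local minimum

Critical points: x = -5 (local minimum); x = -3 (local maximum); x = 3 (local minimum)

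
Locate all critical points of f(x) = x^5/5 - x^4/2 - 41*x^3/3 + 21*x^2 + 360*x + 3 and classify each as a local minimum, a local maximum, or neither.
f'(x) = x^4 - 2*x^3 - 41*x^2 + 42*x + 360

Solve f'(x) = 0:
  Factor: x^4 - 2*x^3 - 41*x^2 + 42*x + 360 = (x - 6)*(x - 4)*(x + 3)*(x + 5) = 0.
  ⇒ x = -5, -3, 4, 6

f''(x) = 4*x^3 - 6*x^2 - 82*x + 42
Second-derivative test at each critical point:
  f''(-5) = -198 < 0 → local maximum
  f''(-3) = 126 > 0 → local minimum
  f''(4) = -126 < 0 → local maximum
  f''(6) = 198 > 0 → local minimum

Critical points: x = -5 (local maximum); x = -3 (local minimum); x = 4 (local maximum); x = 6 (local minimum)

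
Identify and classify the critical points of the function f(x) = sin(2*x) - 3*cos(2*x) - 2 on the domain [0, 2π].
f'(x) = 6*sin(2*x) + 2*cos(2*x)

Solve f'(x) = 0 on [0, 2π]:
  f'(x) = 0 ⇔ cos(2*x) = -3*sin(2*x) ⇔ tan(2*x) = -1/3, i.e. 2*x = arctan(-1/3) + nπ; keep the solutions lying in [0, 2π].
  ⇒ x = -atan(1/3)/2 + pi/2 ≈ 1.4099, pi - atan(1/3)/2 ≈ 2.9807, -atan(1/3)/2 + 3*pi/2 ≈ 4.5515, -atan(1/3)/2 + 2*pi ≈ 6.1223

f''(x) = -4*sin(2*x) + 12*cos(2*x)
Second-derivative test at each critical point:
  f''(1.4099) = -12.6491 < 0 → local maximum
  f''(2.9807) = 12.6491 > 0 → local minimum
  f''(4.5515) = -12.6491 < 0 → local maximum
  f''(6.1223) = 12.6491 > 0 → local minimum

Critical points: x = -atan(1/3)/2 + pi/2 ≈ 1.4099 (local maximum); x = pi - atan(1/3)/2 ≈ 2.9807 (local minimum); x = -atan(1/3)/2 + 3*pi/2 ≈ 4.5515 (local maximum); x = -atan(1/3)/2 + 2*pi ≈ 6.1223 (local minimum)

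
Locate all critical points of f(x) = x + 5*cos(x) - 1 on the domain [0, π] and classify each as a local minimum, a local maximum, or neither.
f'(x) = 1 - 5*sin(x)

Solve f'(x) = 0 on [0, π]:
  f'(x) = 0 ⇔ sin(x) = 1/5, i.e. x = arcsin(1/5) + 2nπ or x = π − arcsin(1/5) + 2nπ; keep the solutions lying in [0, π].
  ⇒ x = asin(1/5) ≈ 0.2014, pi - asin(1/5) ≈ 2.9402

f''(x) = -5*cos(x)
Second-derivative test at each critical point:
  f''(0.2014) = -4.8990 < 0 → local maximum
  f''(2.9402) = 4.8990 > 0 → local minimum

Critical points: x = asin(1/5) ≈ 0.2014 (local maximum); x = pi - asin(1/5) ≈ 2.9402 (local minimum)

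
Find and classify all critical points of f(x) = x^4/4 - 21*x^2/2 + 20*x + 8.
f'(x) = x^3 - 21*x + 20

Solve f'(x) = 0:
  Factor: x^3 - 21*x + 20 = (x - 4)*(x - 1)*(x + 5) = 0.
  ⇒ x = -5, 1, 4

f''(x) = 3*x^2 - 21
Second-derivative test at each critical point:
  f''(-5) = 54 > 0 → local minimum
  f''(1) = -18 < 0 → local maximum
  f''(4) = 27 > 0 → local minimum

Critical points: x = -5 (local minimum); x = 1 (local maximum); x = 4 (local minimum)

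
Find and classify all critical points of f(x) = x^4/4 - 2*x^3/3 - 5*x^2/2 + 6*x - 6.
f'(x) = x^3 - 2*x^2 - 5*x + 6

Solve f'(x) = 0:
  Factor: x^3 - 2*x^2 - 5*x + 6 = (x - 3)*(x - 1)*(x + 2) = 0.
  ⇒ x = -2, 1, 3

f''(x) = 3*x^2 - 4*x - 5
Second-derivative test at each critical point:
  f''(-2) = 15 > 0 → local minimum
  f''(1) = -6 < 0 → local maximum
  f''(3) = 10 > 0 → local minimum

Critical points: x = -2 (local minimum); x = 1 (local maximum); x = 3 (local minimum)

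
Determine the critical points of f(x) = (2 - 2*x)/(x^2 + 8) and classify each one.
f'(x) = 2*(-x^2 + 2*x*(x - 1) - 8)/(x^2 + 8)^2

Solve f'(x) = 0:
  f'(x) = 2*(x - 4)*(x + 2)/(x^2 + 8)^2; the denominator is positive wherever f is defined, so f'(x) = 0 ⇔ 2*x^2 - 4*x - 16 = 0.
  Factor: 2*x^2 - 4*x - 16 = 2*(x - 4)*(x + 2) = 0.
  ⇒ x = -2, 4

f''(x) = 4*(4*x^2*(1 - x) + (3*x - 1)*(x^2 + 8))/(x^2 + 8)^3
Second-derivative test at each critical point:
  f''(-2) = -1/12 < 0 → local maximum
  f''(4) = 1/48 > 0 → local minimum

Critical points: x = -2 (local maximum); x = 4 (local minimum)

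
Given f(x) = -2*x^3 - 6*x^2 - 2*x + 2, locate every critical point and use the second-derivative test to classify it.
f'(x) = -6*x^2 - 12*x - 2

Solve f'(x) = 0:
  Factor: -6*x^2 - 12*x - 2 = -2*(3*x^2 + 6*x + 1); 3*x^2 + 6*x + 1 = 0 has no rational roots; quadratic formula: x = (-6 ± √24)/6.
  ⇒ x = -1 - sqrt(6)/3 ≈ -1.8165, -1 + sqrt(6)/3 ≈ -0.1835

f''(x) = -12*x - 12
Second-derivative test at each critical point:
  f''(-1.8165) = 9.7980 > 0 → local minimum
  f''(-0.1835) = -9.7980 < 0 → local maximum

Critical points: x = -1 - sqrt(6)/3 ≈ -1.8165 (local minimum); x = -1 + sqrt(6)/3 ≈ -0.1835 (local maximum)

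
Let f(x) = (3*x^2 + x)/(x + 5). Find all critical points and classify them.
f'(x) = (3*x^2 + 30*x + 5)/(x^2 + 10*x + 25)

Solve f'(x) = 0:
  f'(x) = (3*x^2 + 30*x + 5)/(x + 5)^2; the denominator is positive wherever f is defined, so f'(x) = 0 ⇔ 3*x^2 + 30*x + 5 = 0.
  3*x^2 + 30*x + 5 = 0 has no rational roots; quadratic formula: x = (-30 ± √840)/6.
  ⇒ x = -5 - sqrt(210)/3 ≈ -9.8305, -5 + sqrt(210)/3 ≈ -0.1695

f''(x) = 140/(x^3 + 15*x^2 + 75*x + 125)
Second-derivative test at each critical point:
  f''(-9.8305) = -1.2421 < 0 → local maximum
  f''(-0.1695) = 1.2421 > 0 → local minimum

Critical points: x = -5 - sqrt(210)/3 ≈ -9.8305 (local maximum); x = -5 + sqrt(210)/3 ≈ -0.1695 (local minimum)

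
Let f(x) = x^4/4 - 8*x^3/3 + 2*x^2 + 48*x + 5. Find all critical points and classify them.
f'(x) = x^3 - 8*x^2 + 4*x + 48

Solve f'(x) = 0:
  Factor: x^3 - 8*x^2 + 4*x + 48 = (x - 6)*(x - 4)*(x + 2) = 0.
  ⇒ x = -2, 4, 6

f''(x) = 3*x^2 - 16*x + 4
Second-derivative test at each critical point:
  f''(-2) = 48 > 0 → local minimum
  f''(4) = -12 < 0 → local maximum
  f''(6) = 16 > 0 → local minimum

Critical points: x = -2 (local minimum); x = 4 (local maximum); x = 6 (local minimum)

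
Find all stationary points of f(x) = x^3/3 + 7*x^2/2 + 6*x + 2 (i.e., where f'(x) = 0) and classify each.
f'(x) = x^2 + 7*x + 6

Solve f'(x) = 0:
  Factor: x^2 + 7*x + 6 = (x + 1)*(x + 6) = 0.
  ⇒ x = -6, -1

f''(x) = 2*x + 7
Second-derivative test at each critical point:
  f''(-6) = -5 < 0 → local maximum
  f''(-1) = 5 > 0 → local minimum

Critical points: x = -6 (local maximum); x = -1 (local minimum)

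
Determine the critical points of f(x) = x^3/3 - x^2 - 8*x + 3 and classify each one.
f'(x) = x^2 - 2*x - 8

Solve f'(x) = 0:
  Factor: x^2 - 2*x - 8 = (x - 4)*(x + 2) = 0.
  ⇒ x = -2, 4

f''(x) = 2*x - 2
Second-derivative test at each critical point:
  f''(-2) = -6 < 0 → local maximum
  f''(4) = 6 > 0 → local minimum

Critical points: x = -2 (local maximum); x = 4 (local minimum)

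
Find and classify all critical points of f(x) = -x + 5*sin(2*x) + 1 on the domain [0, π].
f'(x) = 10*cos(2*x) - 1

Solve f'(x) = 0 on [0, π]:
  f'(x) = 0 ⇔ cos(2*x) = 1/10, i.e. 2*x = ±arccos(1/10) + 2nπ; keep the solutions lying in [0, π].
  ⇒ x = acos(1/10)/2 ≈ 0.7353, pi - acos(1/10)/2 ≈ 2.4063

f''(x) = -20*sin(2*x)
Second-derivative test at each critical point:
  f''(0.7353) = -19.8997 < 0 → local maximum
  f''(2.4063) = 19.8997 > 0 → local minimum

Critical points: x = acos(1/10)/2 ≈ 0.7353 (local maximum); x = pi - acos(1/10)/2 ≈ 2.4063 (local minimum)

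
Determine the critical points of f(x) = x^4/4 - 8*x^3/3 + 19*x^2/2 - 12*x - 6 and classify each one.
f'(x) = x^3 - 8*x^2 + 19*x - 12

Solve f'(x) = 0:
  Factor: x^3 - 8*x^2 + 19*x - 12 = (x - 4)*(x - 3)*(x - 1) = 0.
  ⇒ x = 1, 3, 4

f''(x) = 3*x^2 - 16*x + 19
Second-derivative test at each critical point:
  f''(1) = 6 > 0 → local minimum
  f''(3) = -2 < 0 → local maximum
  f''(4) = 3 > 0 → local minimum

Critical points: x = 1 (local minimum); x = 3 (local maximum); x = 4 (local minimum)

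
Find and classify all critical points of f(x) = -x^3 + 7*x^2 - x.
f'(x) = -3*x^2 + 14*x - 1

Solve f'(x) = 0:
  3*x^2 - 14*x + 1 = 0 has no rational roots; quadratic formula: x = (14 ± √184)/6.
  ⇒ x = 7/3 - sqrt(46)/3 ≈ 0.0726, sqrt(46)/3 + 7/3 ≈ 4.5941

f''(x) = 14 - 6*x
Second-derivative test at each critical point:
  f''(0.0726) = 13.5647 > 0 → local minimum
  f''(4.5941) = -13.5647 < 0 → local maximum

Critical points: x = 7/3 - sqrt(46)/3 ≈ 0.0726 (local minimum); x = sqrt(46)/3 + 7/3 ≈ 4.5941 (local maximum)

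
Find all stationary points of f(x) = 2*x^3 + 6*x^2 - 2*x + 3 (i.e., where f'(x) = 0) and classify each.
f'(x) = 6*x^2 + 12*x - 2

Solve f'(x) = 0:
  Factor: 6*x^2 + 12*x - 2 = 2*(3*x^2 + 6*x - 1); 3*x^2 + 6*x - 1 = 0 has no rational roots; quadratic formula: x = (-6 ± √48)/6.
  ⇒ x = -2*sqrt(3)/3 - 1 ≈ -2.1547, -1 + 2*sqrt(3)/3 ≈ 0.1547

f''(x) = 12*x + 12
Second-derivative test at each critical point:
  f''(-2.1547) = -13.8564 < 0 → local maximum
  f''(0.1547) = 13.8564 > 0 → local minimum

Critical points: x = -2*sqrt(3)/3 - 1 ≈ -2.1547 (local maximum); x = -1 + 2*sqrt(3)/3 ≈ 0.1547 (local minimum)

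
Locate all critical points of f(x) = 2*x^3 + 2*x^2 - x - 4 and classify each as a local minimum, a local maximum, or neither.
f'(x) = 6*x^2 + 4*x - 1

Solve f'(x) = 0:
  6*x^2 + 4*x - 1 = 0 has no rational roots; quadratic formula: x = (-4 ± √40)/12.
  ⇒ x = -sqrt(10)/6 - 1/3 ≈ -0.8604, -1/3 + sqrt(10)/6 ≈ 0.1937

f''(x) = 12*x + 4
Second-derivative test at each critical point:
  f''(-0.8604) = -6.3246 < 0 → local maximum
  f''(0.1937) = 6.3246 > 0 → local minimum

Critical points: x = -sqrt(10)/6 - 1/3 ≈ -0.8604 (local maximum); x = -1/3 + sqrt(10)/6 ≈ 0.1937 (local minimum)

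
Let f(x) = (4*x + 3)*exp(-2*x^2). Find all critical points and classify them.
f'(x) = 4*(-x*(4*x + 3) + 1)*exp(-2*x^2)

Solve f'(x) = 0:
  f'(x) = (-16*x^2 - 12*x + 4)·exp(-2*x^2) and exp(-2*x^2) > 0 for every x, so f'(x) = 0 ⇔ -16*x^2 - 12*x + 4 = 0.
  Factor: -16*x^2 - 12*x + 4 = -4*(x + 1)*(4*x - 1) = 0.
  ⇒ x = -1, 1/4

f''(x) = 4*(4*x^2*(4*x + 3) - 12*x - 3)*exp(-2*x^2)
Second-derivative test at each critical point:
  f''(-1) = 2.7067 > 0 → local minimum
  f''(1/4) = -17.6499 < 0 → local maximum

Critical points: x = -1 (local minimum); x = 1/4 (local maximum)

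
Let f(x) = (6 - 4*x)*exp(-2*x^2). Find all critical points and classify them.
f'(x) = 4*(2*x*(2*x - 3) - 1)*exp(-2*x^2)

Solve f'(x) = 0:
  f'(x) = (16*x^2 - 24*x - 4)·exp(-2*x^2) and exp(-2*x^2) > 0 for every x, so f'(x) = 0 ⇔ 16*x^2 - 24*x - 4 = 0.
  Factor: 16*x^2 - 24*x - 4 = 4*(4*x^2 - 6*x - 1); 4*x^2 - 6*x - 1 = 0 has no rational roots; quadratic formula: x = (6 ± √52)/8.
  ⇒ x = 3/4 - sqrt(13)/4 ≈ -0.1514, 3/4 + sqrt(13)/4 ≈ 1.6514

f''(x) = 8*(4*x^2*(3 - 2*x) + 6*x - 3)*exp(-2*x^2)
Second-derivative test at each critical point:
  f''(-0.1514) = -27.5521 < 0 → local maximum
  f''(1.6514) = 0.1234 > 0 → local minimum

Critical points: x = 3/4 - sqrt(13)/4 ≈ -0.1514 (local maximum); x = 3/4 + sqrt(13)/4 ≈ 1.6514 (local minimum)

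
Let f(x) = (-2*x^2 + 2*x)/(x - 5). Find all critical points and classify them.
f'(x) = 2*(-x^2 + 10*x - 5)/(x^2 - 10*x + 25)

Solve f'(x) = 0:
  f'(x) = -2*(x^2 - 10*x + 5)/(x - 5)^2; the denominator is positive wherever f is defined, so f'(x) = 0 ⇔ -2*x^2 + 20*x - 10 = 0.
  Factor: -2*x^2 + 20*x - 10 = -2*(x^2 - 10*x + 5); x^2 - 10*x + 5 = 0 has no rational roots; quadratic formula: x = (10 ± √80)/2.
  ⇒ x = 5 - 2*sqrt(5) ≈ 0.5279, 2*sqrt(5) + 5 ≈ 9.4721

f''(x) = -80/(x^3 - 15*x^2 + 75*x - 125)
Second-derivative test at each critical point:
  f''(0.5279) = 0.8944 > 0 → local minimum
  f''(9.4721) = -0.8944 < 0 → local maximum

Critical points: x = 5 - 2*sqrt(5) ≈ 0.5279 (local minimum); x = 2*sqrt(5) + 5 ≈ 9.4721 (local maximum)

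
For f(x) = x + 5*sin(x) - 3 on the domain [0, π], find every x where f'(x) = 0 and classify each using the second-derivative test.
f'(x) = 5*cos(x) + 1

Solve f'(x) = 0 on [0, π]:
  f'(x) = 0 ⇔ cos(x) = -1/5, i.e. x = ±arccos(-1/5) + 2nπ; keep the solutions lying in [0, π].
  ⇒ x = acos(-1/5) ≈ 1.7722

f''(x) = -5*sin(x)
Second-derivative test at each critical point:
  f''(1.7722) = -4.8990 < 0 → local maximum

Critical points: x = acos(-1/5) ≈ 1.7722 (local maximum)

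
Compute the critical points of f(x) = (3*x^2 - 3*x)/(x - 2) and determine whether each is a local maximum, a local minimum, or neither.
f'(x) = 3*(x^2 - 4*x + 2)/(x^2 - 4*x + 4)

Solve f'(x) = 0:
  f'(x) = 3*(x^2 - 4*x + 2)/(x - 2)^2; the denominator is positive wherever f is defined, so f'(x) = 0 ⇔ 3*x^2 - 12*x + 6 = 0.
  Factor: 3*x^2 - 12*x + 6 = 3*(x^2 - 4*x + 2); x^2 - 4*x + 2 = 0 has no rational roots; quadratic formula: x = (4 ± √8)/2.
  ⇒ x = 2 - sqrt(2) ≈ 0.5858, sqrt(2) + 2 ≈ 3.4142

f''(x) = 12/(x^3 - 6*x^2 + 12*x - 8)
Second-derivative test at each critical point:
  f''(0.5858) = -4.2426 < 0 → local maximum
  f''(3.4142) = 4.2426 > 0 → local minimum

Critical points: x = 2 - sqrt(2) ≈ 0.5858 (local maximum); x = sqrt(2) + 2 ≈ 3.4142 (local minimum)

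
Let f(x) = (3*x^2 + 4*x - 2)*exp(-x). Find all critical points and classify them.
f'(x) = (-3*x^2 + 2*x + 6)*exp(-x)

Solve f'(x) = 0:
  f'(x) = (-3*x^2 + 2*x + 6)·exp(-x) and exp(-x) > 0 for every x, so f'(x) = 0 ⇔ -3*x^2 + 2*x + 6 = 0.
  3*x^2 - 2*x - 6 = 0 has no rational roots; quadratic formula: x = (2 ± √76)/6.
  ⇒ x = 1/3 - sqrt(19)/3 ≈ -1.1196, 1/3 + sqrt(19)/3 ≈ 1.7863

f''(x) = (3*x^2 - 8*x - 4)*exp(-x)
Second-derivative test at each critical point:
  f''(-1.1196) = 26.7090 > 0 → local minimum
  f''(1.7863) = -1.4609 < 0 → local maximum

Critical points: x = 1/3 - sqrt(19)/3 ≈ -1.1196 (local minimum); x = 1/3 + sqrt(19)/3 ≈ 1.7863 (local maximum)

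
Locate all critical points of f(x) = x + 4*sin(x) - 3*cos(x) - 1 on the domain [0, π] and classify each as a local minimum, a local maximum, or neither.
f'(x) = 3*sin(x) + 4*cos(x) + 1

Solve f'(x) = 0 on [0, π]:
  f'(x) = 0 ⇔ 3*sin(x) + 4*cos(x) = -1. Write the left side as R·cos(x + φ) with R = √(4² + (-3)²) = 5, cos φ = 4/5, sin φ = -3/5; then cos(x + φ) = -1/5. Solve for x and keep the solutions lying in [0, π].
  ⇒ x = atan((-3 + 8*sqrt(6))/(-6*sqrt(6) - 4)) + pi ≈ 2.4157

f''(x) = -4*sin(x) + 3*cos(x)
Second-derivative test at each critical point:
  f''(2.4157) = -4.8990 < 0 → local maximum

Critical points: x = atan((-3 + 8*sqrt(6))/(-6*sqrt(6) - 4)) + pi ≈ 2.4157 (local maximum)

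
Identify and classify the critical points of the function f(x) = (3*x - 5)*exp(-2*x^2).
f'(x) = (-4*x*(3*x - 5) + 3)*exp(-2*x^2)

Solve f'(x) = 0:
  f'(x) = (-12*x^2 + 20*x + 3)·exp(-2*x^2) and exp(-2*x^2) > 0 for every x, so f'(x) = 0 ⇔ -12*x^2 + 20*x + 3 = 0.
  12*x^2 - 20*x - 3 = 0 has no rational roots; quadratic formula: x = (20 ± √544)/24.
  ⇒ x = 5/6 - sqrt(34)/6 ≈ -0.1385, 5/6 + sqrt(34)/6 ≈ 1.8052

f''(x) = 4*(4*x^2*(3*x - 5) - 9*x + 5)*exp(-2*x^2)
Second-derivative test at each critical point:
  f''(-0.1385) = 22.4460 > 0 → local minimum
  f''(1.8052) = -0.0345 < 0 → local maximum

Critical points: x = 5/6 - sqrt(34)/6 ≈ -0.1385 (local minimum); x = 5/6 + sqrt(34)/6 ≈ 1.8052 (local maximum)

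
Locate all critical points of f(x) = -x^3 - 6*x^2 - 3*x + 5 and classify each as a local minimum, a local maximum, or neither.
f'(x) = -3*x^2 - 12*x - 3

Solve f'(x) = 0:
  Factor: -3*x^2 - 12*x - 3 = -3*(x^2 + 4*x + 1); x^2 + 4*x + 1 = 0 has no rational roots; quadratic formula: x = (-4 ± √12)/2.
  ⇒ x = -2 - sqrt(3) ≈ -3.7321, -2 + sqrt(3) ≈ -0.2679

f''(x) = -6*x - 12
Second-derivative test at each critical point:
  f''(-3.7321) = 10.3923 > 0 → local minimum
  f''(-0.2679) = -10.3923 < 0 → local maximum

Critical points: x = -2 - sqrt(3) ≈ -3.7321 (local minimum); x = -2 + sqrt(3) ≈ -0.2679 (local maximum)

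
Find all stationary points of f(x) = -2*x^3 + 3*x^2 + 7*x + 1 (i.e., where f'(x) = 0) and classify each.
f'(x) = -6*x^2 + 6*x + 7

Solve f'(x) = 0:
  6*x^2 - 6*x - 7 = 0 has no rational roots; quadratic formula: x = (6 ± √204)/12.
  ⇒ x = 1/2 - sqrt(51)/6 ≈ -0.6902, 1/2 + sqrt(51)/6 ≈ 1.6902

f''(x) = 6 - 12*x
Second-derivative test at each critical point:
  f''(-0.6902) = 14.2829 > 0 → local minimum
  f''(1.6902) = -14.2829 < 0 → local maximum

Critical points: x = 1/2 - sqrt(51)/6 ≈ -0.6902 (local minimum); x = 1/2 + sqrt(51)/6 ≈ 1.6902 (local maximum)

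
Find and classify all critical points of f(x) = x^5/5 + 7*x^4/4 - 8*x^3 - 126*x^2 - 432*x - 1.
f'(x) = x^4 + 7*x^3 - 24*x^2 - 252*x - 432

Solve f'(x) = 0:
  Factor: x^4 + 7*x^3 - 24*x^2 - 252*x - 432 = (x - 6)*(x + 3)*(x + 4)*(x + 6) = 0.
  ⇒ x = -6, -4, -3, 6

f''(x) = 4*x^3 + 21*x^2 - 48*x - 252
Second-derivative test at each critical point:
  f''(-6) = -72 < 0 → local maximum
  f''(-4) = 20 > 0 → local minimum
  f''(-3) = -27 < 0 → local maximum
  f''(6) = 1080 > 0 → local minimum

Critical points: x = -6 (local maximum); x = -4 (local minimum); x = -3 (local maximum); x = 6 (local minimum)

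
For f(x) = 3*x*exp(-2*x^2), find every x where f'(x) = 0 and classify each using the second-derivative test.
f'(x) = 3*(1 - 4*x^2)*exp(-2*x^2)

Solve f'(x) = 0:
  f'(x) = (3 - 12*x^2)·exp(-2*x^2) and exp(-2*x^2) > 0 for every x, so f'(x) = 0 ⇔ 3 - 12*x^2 = 0.
  Factor: 3 - 12*x^2 = -3*(2*x - 1)*(2*x + 1) = 0.
  ⇒ x = -1/2, 1/2

f''(x) = (48*x^3 - 36*x)*exp(-2*x^2)
Second-derivative test at each critical point:
  f''(-1/2) = 7.2784 > 0 → local minimum
  f''(1/2) = -7.2784 < 0 → local maximum

Critical points: x = -1/2 (local minimum); x = 1/2 (local maximum)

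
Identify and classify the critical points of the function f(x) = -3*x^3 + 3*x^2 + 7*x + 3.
f'(x) = -9*x^2 + 6*x + 7

Solve f'(x) = 0:
  9*x^2 - 6*x - 7 = 0 has no rational roots; quadratic formula: x = (6 ± √288)/18.
  ⇒ x = 1/3 - 2*sqrt(2)/3 ≈ -0.6095, 1/3 + 2*sqrt(2)/3 ≈ 1.2761

f''(x) = 6 - 18*x
Second-derivative test at each critical point:
  f''(-0.6095) = 16.9706 > 0 → local minimum
  f''(1.2761) = -16.9706 < 0 → local maximum

Critical points: x = 1/3 - 2*sqrt(2)/3 ≈ -0.6095 (local minimum); x = 1/3 + 2*sqrt(2)/3 ≈ 1.2761 (local maximum)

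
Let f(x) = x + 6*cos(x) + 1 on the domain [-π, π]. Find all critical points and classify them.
f'(x) = 1 - 6*sin(x)

Solve f'(x) = 0 on [-π, π]:
  f'(x) = 0 ⇔ sin(x) = 1/6, i.e. x = arcsin(1/6) + 2nπ or x = π − arcsin(1/6) + 2nπ; keep the solutions lying in [-π, π].
  ⇒ x = asin(1/6) ≈ 0.1674, pi - asin(1/6) ≈ 2.9741

f''(x) = -6*cos(x)
Second-derivative test at each critical point:
  f''(0.1674) = -5.9161 < 0 → local maximum
  f''(2.9741) = 5.9161 > 0 → local minimum

Critical points: x = asin(1/6) ≈ 0.1674 (local maximum); x = pi - asin(1/6) ≈ 2.9741 (local minimum)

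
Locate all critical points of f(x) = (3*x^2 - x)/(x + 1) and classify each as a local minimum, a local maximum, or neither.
f'(x) = (3*x^2 + 6*x - 1)/(x^2 + 2*x + 1)

Solve f'(x) = 0:
  f'(x) = (3*x^2 + 6*x - 1)/(x + 1)^2; the denominator is positive wherever f is defined, so f'(x) = 0 ⇔ 3*x^2 + 6*x - 1 = 0.
  3*x^2 + 6*x - 1 = 0 has no rational roots; quadratic formula: x = (-6 ± √48)/6.
  ⇒ x = -2*sqrt(3)/3 - 1 ≈ -2.1547, -1 + 2*sqrt(3)/3 ≈ 0.1547

f''(x) = 8/(x^3 + 3*x^2 + 3*x + 1)
Second-derivative test at each critical point:
  f''(-2.1547) = -5.1962 < 0 → local maximum
  f''(0.1547) = 5.1962 > 0 → local minimum

Critical points: x = -2*sqrt(3)/3 - 1 ≈ -2.1547 (local maximum); x = -1 + 2*sqrt(3)/3 ≈ 0.1547 (local minimum)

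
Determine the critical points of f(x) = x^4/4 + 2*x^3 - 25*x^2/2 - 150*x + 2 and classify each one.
f'(x) = x^3 + 6*x^2 - 25*x - 150

Solve f'(x) = 0:
  Factor: x^3 + 6*x^2 - 25*x - 150 = (x - 5)*(x + 5)*(x + 6) = 0.
  ⇒ x = -6, -5, 5

f''(x) = 3*x^2 + 12*x - 25
Second-derivative test at each critical point:
  f''(-6) = 11 > 0 → local minimum
  f''(-5) = -10 < 0 → local maximum
  f''(5) = 110 > 0 → local minimum

Critical points: x = -6 (local minimum); x = -5 (local maximum); x = 5 (local minimum)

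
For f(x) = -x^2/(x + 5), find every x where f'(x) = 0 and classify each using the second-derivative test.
f'(x) = x*(-x - 10)/(x + 5)^2

Solve f'(x) = 0:
  f'(x) = -x*(x + 10)/(x + 5)^2; the denominator is positive wherever f is defined, so f'(x) = 0 ⇔ -x^2 - 10*x = 0.
  Factor: -x^2 - 10*x = -x*(x + 10) = 0.
  ⇒ x = -10, 0

f''(x) = -50/(x^3 + 15*x^2 + 75*x + 125)
Second-derivative test at each critical point:
  f''(-10) = 2/5 > 0 → local minimum
  f''(0) = -2/5 < 0 → local maximum

Critical points: x = -10 (local minimum); x = 0 (local maximum)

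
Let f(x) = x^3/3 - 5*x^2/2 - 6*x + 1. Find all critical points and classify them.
f'(x) = x^2 - 5*x - 6

Solve f'(x) = 0:
  Factor: x^2 - 5*x - 6 = (x - 6)*(x + 1) = 0.
  ⇒ x = -1, 6

f''(x) = 2*x - 5
Second-derivative test at each critical point:
  f''(-1) = -7 < 0 → local maximum
  f''(6) = 7 > 0 → local minimum

Critical points: x = -1 (local maximum); x = 6 (local minimum)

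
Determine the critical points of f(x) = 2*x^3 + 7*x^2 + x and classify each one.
f'(x) = 6*x^2 + 14*x + 1

Solve f'(x) = 0:
  6*x^2 + 14*x + 1 = 0 has no rational roots; quadratic formula: x = (-14 ± √172)/12.
  ⇒ x = -7/6 - sqrt(43)/6 ≈ -2.2596, -7/6 + sqrt(43)/6 ≈ -0.0738

f''(x) = 12*x + 14
Second-derivative test at each critical point:
  f''(-2.2596) = -13.1149 < 0 → local maximum
  f''(-0.0738) = 13.1149 > 0 → local minimum

Critical points: x = -7/6 - sqrt(43)/6 ≈ -2.2596 (local maximum); x = -7/6 + sqrt(43)/6 ≈ -0.0738 (local minimum)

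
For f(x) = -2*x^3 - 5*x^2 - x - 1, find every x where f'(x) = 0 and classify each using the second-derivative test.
f'(x) = -6*x^2 - 10*x - 1

Solve f'(x) = 0:
  6*x^2 + 10*x + 1 = 0 has no rational roots; quadratic formula: x = (-10 ± √76)/12.
  ⇒ x = -5/6 - sqrt(19)/6 ≈ -1.5598, -5/6 + sqrt(19)/6 ≈ -0.1069

f''(x) = -12*x - 10
Second-derivative test at each critical point:
  f''(-1.5598) = 8.7178 > 0 → local minimum
  f''(-0.1069) = -8.7178 < 0 → local maximum

Critical points: x = -5/6 - sqrt(19)/6 ≈ -1.5598 (local minimum); x = -5/6 + sqrt(19)/6 ≈ -0.1069 (local maximum)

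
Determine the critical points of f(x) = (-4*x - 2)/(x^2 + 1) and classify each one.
f'(x) = 4*(x^2 + x - 1)/(x^4 + 2*x^2 + 1)

Solve f'(x) = 0:
  f'(x) = 4*(x^2 + x - 1)/(x^2 + 1)^2; the denominator is positive wherever f is defined, so f'(x) = 0 ⇔ 4*x^2 + 4*x - 4 = 0.
  Factor: 4*x^2 + 4*x - 4 = 4*(x^2 + x - 1); x^2 + x - 1 = 0 has no rational roots; quadratic formula: x = (-1 ± √5)/2.
  ⇒ x = -sqrt(5)/2 - 1/2 ≈ -1.6180, -1/2 + sqrt(5)/2 ≈ 0.6180

f''(x) = 4*(-4*x^2*(2*x + 1) + (6*x + 1)*(x^2 + 1))/(x^2 + 1)^3
Second-derivative test at each critical point:
  f''(-1.6180) = -0.6833 < 0 → local maximum
  f''(0.6180) = 4.6833 > 0 → local minimum

Critical points: x = -sqrt(5)/2 - 1/2 ≈ -1.6180 (local maximum); x = -1/2 + sqrt(5)/2 ≈ 0.6180 (local minimum)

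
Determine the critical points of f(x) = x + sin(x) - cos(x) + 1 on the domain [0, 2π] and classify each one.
f'(x) = sin(x) + cos(x) + 1

Solve f'(x) = 0 on [0, 2π]:
  f'(x) = 0 ⇔ sin(x) + cos(x) = -1. Write the left side as R·cos(x + φ) with R = √(1² + (-1)²) = sqrt(2), cos φ = sqrt(2)/2, sin φ = -sqrt(2)/2; then cos(x + φ) = -sqrt(2)/2. Solve for x and keep the solutions lying in [0, 2π].
  ⇒ x = pi ≈ 3.1416, 3*pi/2 ≈ 4.7124

f''(x) = -sin(x) + cos(x)
Second-derivative test at each critical point:
  f''(3.1416) = -1 < 0 → local maximum
  f''(4.7124) = 1 > 0 → local minimum

Critical points: x = pi ≈ 3.1416 (local maximum); x = 3*pi/2 ≈ 4.7124 (local minimum)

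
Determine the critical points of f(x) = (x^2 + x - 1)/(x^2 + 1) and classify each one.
f'(x) = (-x^2 + 4*x + 1)/(x^4 + 2*x^2 + 1)

Solve f'(x) = 0:
  f'(x) = -(x^2 - 4*x - 1)/(x^2 + 1)^2; the denominator is positive wherever f is defined, so f'(x) = 0 ⇔ -x^2 + 4*x + 1 = 0.
  x^2 - 4*x - 1 = 0 has no rational roots; quadratic formula: x = (4 ± √20)/2.
  ⇒ x = 2 - sqrt(5) ≈ -0.2361, 2 + sqrt(5) ≈ 4.2361

f''(x) = 2*(x^3 - 6*x^2 - 3*x + 2)/(x^6 + 3*x^4 + 3*x^2 + 1)
Second-derivative test at each critical point:
  f''(-0.2361) = 4.0125 > 0 → local minimum
  f''(4.2361) = -0.0125 < 0 → local maximum

Critical points: x = 2 - sqrt(5) ≈ -0.2361 (local minimum); x = 2 + sqrt(5) ≈ 4.2361 (local maximum)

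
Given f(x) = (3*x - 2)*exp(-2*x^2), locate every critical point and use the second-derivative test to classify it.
f'(x) = (-4*x*(3*x - 2) + 3)*exp(-2*x^2)

Solve f'(x) = 0:
  f'(x) = (-12*x^2 + 8*x + 3)·exp(-2*x^2) and exp(-2*x^2) > 0 for every x, so f'(x) = 0 ⇔ -12*x^2 + 8*x + 3 = 0.
  12*x^2 - 8*x - 3 = 0 has no rational roots; quadratic formula: x = (8 ± √208)/24.
  ⇒ x = 1/3 - sqrt(13)/6 ≈ -0.2676, 1/3 + sqrt(13)/6 ≈ 0.9343

f''(x) = 4*(4*x^2*(3*x - 2) - 9*x + 2)*exp(-2*x^2)
Second-derivative test at each critical point:
  f''(-0.2676) = 12.4979 > 0 → local minimum
  f''(0.9343) = -2.5171 < 0 → local maximum

Critical points: x = 1/3 - sqrt(13)/6 ≈ -0.2676 (local minimum); x = 1/3 + sqrt(13)/6 ≈ 0.9343 (local maximum)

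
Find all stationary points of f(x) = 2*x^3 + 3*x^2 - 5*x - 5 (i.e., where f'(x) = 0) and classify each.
f'(x) = 6*x^2 + 6*x - 5

Solve f'(x) = 0:
  6*x^2 + 6*x - 5 = 0 has no rational roots; quadratic formula: x = (-6 ± √156)/12.
  ⇒ x = -sqrt(39)/6 - 1/2 ≈ -1.5408, -1/2 + sqrt(39)/6 ≈ 0.5408

f''(x) = 12*x + 6
Second-derivative test at each critical point:
  f''(-1.5408) = -12.4900 < 0 → local maximum
  f''(0.5408) = 12.4900 > 0 → local minimum

Critical points: x = -sqrt(39)/6 - 1/2 ≈ -1.5408 (local maximum); x = -1/2 + sqrt(39)/6 ≈ 0.5408 (local minimum)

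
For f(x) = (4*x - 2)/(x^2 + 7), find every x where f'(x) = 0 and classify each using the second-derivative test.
f'(x) = 4*(-x^2 + x + 7)/(x^4 + 14*x^2 + 49)

Solve f'(x) = 0:
  f'(x) = -4*(x^2 - x - 7)/(x^2 + 7)^2; the denominator is positive wherever f is defined, so f'(x) = 0 ⇔ -4*x^2 + 4*x + 28 = 0.
  Factor: -4*x^2 + 4*x + 28 = -4*(x^2 - x - 7); x^2 - x - 7 = 0 has no rational roots; quadratic formula: x = (1 ± √29)/2.
  ⇒ x = 1/2 - sqrt(29)/2 ≈ -2.1926, 1/2 + sqrt(29)/2 ≈ 3.1926

f''(x) = 4*(4*x^2*(2*x - 1) + (1 - 6*x)*(x^2 + 7))/(x^2 + 7)^3
Second-derivative test at each critical point:
  f''(-2.1926) = 0.1545 > 0 → local minimum
  f''(3.1926) = -0.0729 < 0 → local maximum

Critical points: x = 1/2 - sqrt(29)/2 ≈ -2.1926 (local minimum); x = 1/2 + sqrt(29)/2 ≈ 3.1926 (local maximum)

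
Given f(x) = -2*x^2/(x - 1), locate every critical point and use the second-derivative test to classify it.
f'(x) = 2*x*(2 - x)/(x - 1)^2

Solve f'(x) = 0:
  f'(x) = -2*x*(x - 2)/(x - 1)^2; the denominator is positive wherever f is defined, so f'(x) = 0 ⇔ -2*x^2 + 4*x = 0.
  Factor: -2*x^2 + 4*x = -2*x*(x - 2) = 0.
  ⇒ x = 0, 2

f''(x) = -4/(x^3 - 3*x^2 + 3*x - 1)
Second-derivative test at each critical point:
  f''(0) = 4 > 0 → local minimum
  f''(2) = -4 < 0 → local maximum

Critical points: x = 0 (local minimum); x = 2 (local maximum)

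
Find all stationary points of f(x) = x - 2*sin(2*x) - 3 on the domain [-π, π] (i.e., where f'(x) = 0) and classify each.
f'(x) = 1 - 4*cos(2*x)

Solve f'(x) = 0 on [-π, π]:
  f'(x) = 0 ⇔ cos(2*x) = 1/4, i.e. 2*x = ±arccos(1/4) + 2nπ; keep the solutions lying in [-π, π].
  ⇒ x = -pi + acos(1/4)/2 ≈ -2.4825, -acos(1/4)/2 ≈ -0.6591, acos(1/4)/2 ≈ 0.6591, pi - acos(1/4)/2 ≈ 2.4825

f''(x) = 8*sin(2*x)
Second-derivative test at each critical point:
  f''(-2.4825) = 7.7460 > 0 → local minimum
  f''(-0.6591) = -7.7460 < 0 → local maximum
  f''(0.6591) = 7.7460 > 0 → local minimum
  f''(2.4825) = -7.7460 < 0 → local maximum

Critical points: x = -pi + acos(1/4)/2 ≈ -2.4825 (local minimum); x = -acos(1/4)/2 ≈ -0.6591 (local maximum); x = acos(1/4)/2 ≈ 0.6591 (local minimum); x = pi - acos(1/4)/2 ≈ 2.4825 (local maximum)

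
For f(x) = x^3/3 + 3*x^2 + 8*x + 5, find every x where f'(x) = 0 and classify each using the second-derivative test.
f'(x) = x^2 + 6*x + 8

Solve f'(x) = 0:
  Factor: x^2 + 6*x + 8 = (x + 2)*(x + 4) = 0.
  ⇒ x = -4, -2

f''(x) = 2*x + 6
Second-derivative test at each critical point:
  f''(-4) = -2 < 0 → local maximum
  f''(-2) = 2 > 0 → local minimum

Critical points: x = -4 (local maximum); x = -2 (local minimum)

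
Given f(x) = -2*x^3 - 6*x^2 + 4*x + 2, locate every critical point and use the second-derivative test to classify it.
f'(x) = -6*x^2 - 12*x + 4

Solve f'(x) = 0:
  Factor: -6*x^2 - 12*x + 4 = -2*(3*x^2 + 6*x - 2); 3*x^2 + 6*x - 2 = 0 has no rational roots; quadratic formula: x = (-6 ± √60)/6.
  ⇒ x = -sqrt(15)/3 - 1 ≈ -2.2910, -1 + sqrt(15)/3 ≈ 0.2910

f''(x) = -12*x - 12
Second-derivative test at each critical point:
  f''(-2.2910) = 15.4919 > 0 → local minimum
  f''(0.2910) = -15.4919 < 0 → local maximum

Critical points: x = -sqrt(15)/3 - 1 ≈ -2.2910 (local minimum); x = -1 + sqrt(15)/3 ≈ 0.2910 (local maximum)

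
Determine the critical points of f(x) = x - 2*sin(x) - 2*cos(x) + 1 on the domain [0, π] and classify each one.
f'(x) = -2*sqrt(2)*cos(x + pi/4) + 1

Solve f'(x) = 0 on [0, π]:
  f'(x) = 0 ⇔ 2*sin(x) - 2*cos(x) = -1. Write the left side as R·cos(x + φ) with R = √((-2)² + (-2)²) = 2*sqrt(2), cos φ = -sqrt(2)/2, sin φ = -sqrt(2)/2; then cos(x + φ) = -sqrt(2)/4. Solve for x and keep the solutions lying in [0, π].
  ⇒ x = atan((-1 + sqrt(7))/(1 + sqrt(7))) ≈ 0.4240

f''(x) = 2*sqrt(2)*sin(x + pi/4)
Second-derivative test at each critical point:
  f''(0.4240) = 2.6458 > 0 → local minimum

Critical points: x = atan((-1 + sqrt(7))/(1 + sqrt(7))) ≈ 0.4240 (local minimum)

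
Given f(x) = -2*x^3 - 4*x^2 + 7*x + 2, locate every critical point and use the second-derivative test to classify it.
f'(x) = -6*x^2 - 8*x + 7

Solve f'(x) = 0:
  6*x^2 + 8*x - 7 = 0 has no rational roots; quadratic formula: x = (-8 ± √232)/12.
  ⇒ x = -sqrt(58)/6 - 2/3 ≈ -1.9360, -2/3 + sqrt(58)/6 ≈ 0.6026

f''(x) = -12*x - 8
Second-derivative test at each critical point:
  f''(-1.9360) = 15.2315 > 0 → local minimum
  f''(0.6026) = -15.2315 < 0 → local maximum

Critical points: x = -sqrt(58)/6 - 2/3 ≈ -1.9360 (local minimum); x = -2/3 + sqrt(58)/6 ≈ 0.6026 (local maximum)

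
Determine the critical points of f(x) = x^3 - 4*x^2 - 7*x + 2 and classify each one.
f'(x) = 3*x^2 - 8*x - 7

Solve f'(x) = 0:
  3*x^2 - 8*x - 7 = 0 has no rational roots; quadratic formula: x = (8 ± √148)/6.
  ⇒ x = 4/3 - sqrt(37)/3 ≈ -0.6943, 4/3 + sqrt(37)/3 ≈ 3.3609

f''(x) = 6*x - 8
Second-derivative test at each critical point:
  f''(-0.6943) = -12.1655 < 0 → local maximum
  f''(3.3609) = 12.1655 > 0 → local minimum

Critical points: x = 4/3 - sqrt(37)/3 ≈ -0.6943 (local maximum); x = 4/3 + sqrt(37)/3 ≈ 3.3609 (local minimum)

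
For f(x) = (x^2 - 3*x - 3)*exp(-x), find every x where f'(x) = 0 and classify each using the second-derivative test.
f'(x) = x*(5 - x)*exp(-x)

Solve f'(x) = 0:
  f'(x) = (-x^2 + 5*x)·exp(-x) and exp(-x) > 0 for every x, so f'(x) = 0 ⇔ -x^2 + 5*x = 0.
  Factor: -x^2 + 5*x = -x*(x - 5) = 0.
  ⇒ x = 0, 5

f''(x) = (x^2 - 7*x + 5)*exp(-x)
Second-derivative test at each critical point:
  f''(0) = 5 > 0 → local minimum
  f''(5) = -0.0337 < 0 → local maximum

Critical points: x = 0 (local minimum); x = 5 (local maximum)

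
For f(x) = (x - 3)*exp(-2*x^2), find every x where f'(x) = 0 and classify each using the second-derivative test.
f'(x) = (-4*x*(x - 3) + 1)*exp(-2*x^2)

Solve f'(x) = 0:
  f'(x) = (-4*x^2 + 12*x + 1)·exp(-2*x^2) and exp(-2*x^2) > 0 for every x, so f'(x) = 0 ⇔ -4*x^2 + 12*x + 1 = 0.
  4*x^2 - 12*x - 1 = 0 has no rational roots; quadratic formula: x = (12 ± √160)/8.
  ⇒ x = 3/2 - sqrt(10)/2 ≈ -0.0811, 3/2 + sqrt(10)/2 ≈ 3.0811

f''(x) = 4*(4*x^2*(x - 3) - 3*x + 3)*exp(-2*x^2)
Second-derivative test at each critical point:
  f''(-0.0811) = 12.4837 > 0 → local minimum
  f''(3.0811) = -7.181e-08 < 0 → local maximum

Critical points: x = 3/2 - sqrt(10)/2 ≈ -0.0811 (local minimum); x = 3/2 + sqrt(10)/2 ≈ 3.0811 (local maximum)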